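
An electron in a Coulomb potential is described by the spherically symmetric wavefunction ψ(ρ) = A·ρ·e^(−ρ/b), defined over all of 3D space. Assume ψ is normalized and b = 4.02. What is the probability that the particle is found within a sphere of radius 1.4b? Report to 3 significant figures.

P ≈ 0.152

Integrate the radial probability density 4πρ²|ψ|² over ρ ≤ 1.4b.
Normalization gives A² = 1/(3·π·b^5).
Let u = ρ/b; then A², 4π and the length scale all cancel, so P = ∫_{0}^{1.4} u^4·e^(-2·u) du ÷ ∫_{0}^{∞} u^4·e^(-2·u) du.
Using ∫ u^4·e^(-2·u) du = -(u^4/2 + u^3 + 3·u^2/2 + 3·u/2 + 3/4)·e^(-2·u), the numerator is ≈ 0.11424 and the denominator is 3/4.
The region integral divided by the full integral gives P = 0.1523.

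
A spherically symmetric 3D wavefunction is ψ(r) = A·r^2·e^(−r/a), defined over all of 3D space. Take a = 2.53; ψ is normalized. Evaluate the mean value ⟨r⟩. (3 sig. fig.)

⟨r⟩ ≈ 8.86

⟨r⟩ = ∫ r |ψ|² 4πr² dr over the full domain.
The ratio of the moment integral to the normalization integral gives ⟨r⟩ = 7·a/2.
Putting a = 2.53 gives 8.855.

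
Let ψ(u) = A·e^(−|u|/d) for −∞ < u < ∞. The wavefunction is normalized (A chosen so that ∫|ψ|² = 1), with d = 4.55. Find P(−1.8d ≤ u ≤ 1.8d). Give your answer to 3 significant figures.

P ≈ 0.973

The probability is P = ∫ |ψ|² du over [−1.8d, 1.8d].
Since A² = 1/(d), this is the region integral divided by the full normalization integral.
By symmetry take twice the u ≥ 0 contribution in numerator and denominator; the 2's cancel. Let t = u/d; then A² and the length scale cancel, so P = ∫_{0}^{1.8} e^(-2·t) dt ÷ ∫_{0}^{∞} e^(-2·t) dt.
Using ∫ e^(-2·t) dt = -e^(-2·t)/2, the numerator is 1/2 - e^(-18/5)/2 and the denominator is 1/2.
The result is P = 0.9727.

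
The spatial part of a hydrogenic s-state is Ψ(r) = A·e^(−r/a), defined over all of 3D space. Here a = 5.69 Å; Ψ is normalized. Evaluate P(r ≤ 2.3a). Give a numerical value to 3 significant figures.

P ≈ 0.837

Integrate the radial probability density 4πr²|Ψ|² over r ≤ 2.3a.
The full normalization integral is A²·[π·a^3] = 1, fixing A².
In terms of u = r/a (A², 4π and the length scale all cancel between numerator and denominator), P = [∫_{0}^{2.3} u^2·e^(-2·u) du] / [∫_{0}^{∞} u^2·e^(-2·u) du].
An antiderivative of u^2·e^(-2·u) is -(2·u^2 + 2·u + 1)·e^(-2·u)/4; evaluating from 0 to 2.3 gives 1/4 - 809·e^(-23/5)/200, while the full integral is 1/4.
The region integral divided by the full integral gives P = 0.8374.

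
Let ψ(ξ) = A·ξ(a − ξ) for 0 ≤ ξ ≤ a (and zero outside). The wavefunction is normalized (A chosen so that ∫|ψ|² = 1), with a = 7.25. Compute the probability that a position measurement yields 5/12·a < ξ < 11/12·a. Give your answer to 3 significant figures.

P ≈ 0.648

P = ∫_{5/12·a}^{11/12·a} |ψ(ξ)|² dξ.
Since A² = 1/(a^5/30), this is the region integral divided by the full normalization integral.
Let u = ξ/a; then A² and the length scale cancel, so P = ∫_{5/12}^{11/12} u^2·(1 - u)^2 du ÷ ∫_{0}^{1} u^2·(1 - u)^2 du.
Using ∫ u^2·(1 - u)^2 du = u^3·(6·u^2 - 15·u + 10)/30, the numerator is ≈ 0.021610 and the denominator is 1/30.
This works out to P = 4481/6912.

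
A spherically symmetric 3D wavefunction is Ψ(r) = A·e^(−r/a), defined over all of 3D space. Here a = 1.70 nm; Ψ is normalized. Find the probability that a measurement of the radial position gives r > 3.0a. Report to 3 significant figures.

P = ∫ |Ψ|² 4πr² dr over r > 3.0a.
Normalization gives A² = 1/(π·a^3).
In terms of u = r/a (A², 4π and the length scale all cancel between numerator and denominator), P = [∫_{3.0}^{∞} u^2·e^(-2·u) du] / [∫_{0}^{∞} u^2·e^(-2·u) du].
Using ∫ u^2·e^(-2·u) du = -(2·u^2 + 2·u + 1)·e^(-2·u)/4, the numerator is 25·e^(-6)/4 and the denominator is 1/4.
This evaluates to P = 0.06197.

P ≈ 0.0620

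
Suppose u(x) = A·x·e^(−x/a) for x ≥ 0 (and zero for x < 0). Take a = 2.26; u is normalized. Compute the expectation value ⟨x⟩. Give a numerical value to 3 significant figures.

⟨x⟩ = ∫ x |u|² dx over the full domain.
Recall ∫₀^∞ x^m e^(−x/β) dx = m!·β^(m+1), the ratio of the moment integral to the normalization integral gives ⟨x⟩ = 3·a/2.
Putting a = 2.26 gives 3.390.

⟨x⟩ ≈ 3.39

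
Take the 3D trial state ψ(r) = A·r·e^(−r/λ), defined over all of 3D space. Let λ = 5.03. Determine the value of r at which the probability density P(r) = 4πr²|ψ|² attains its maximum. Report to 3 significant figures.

Set d/dr [P(r) = 4πr²|ψ|²] = 0 and solve for r > 0.
This gives r = 2·λ.
With λ = 5.03, the most probable radial distance is 10.06.

r ≈ 10.1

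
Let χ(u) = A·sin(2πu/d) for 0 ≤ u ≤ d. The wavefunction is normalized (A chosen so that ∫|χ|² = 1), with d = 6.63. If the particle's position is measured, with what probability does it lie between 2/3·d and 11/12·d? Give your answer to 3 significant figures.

P ≈ 0.388

|χ|² is the probability density, so P = ∫_{2/3·d}^{11/12·d} |χ|² du.
With A² fixed by ∫|χ|² = 1, i.e. A² = (d/2)^(−1), substitute and integrate.
In terms of t = u/d (A² and the length scale cancel between numerator and denominator), P = [∫_{2/3}^{11/12} sin(2·π·t)^2 dt] / [∫_{0}^{1} sin(2·π·t)^2 dt].
With ∫ sin(2·π·t)^2 dt = t/2 - sin(4·π·t)/(8·π) + C, the region integral is √(3)/(8·π) + 1/8 and the full one is 1/2.
Taking the ratio, P = (√(3) + π)/(4·π).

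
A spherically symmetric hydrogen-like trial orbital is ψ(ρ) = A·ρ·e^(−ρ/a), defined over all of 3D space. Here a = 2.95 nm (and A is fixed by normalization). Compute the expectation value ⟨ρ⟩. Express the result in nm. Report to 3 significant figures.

⟨ρ⟩ ≈ 7.38 nm

By definition ⟨ρ⟩ = ∫ ρ |ψ(ρ)|² 4πρ² dρ.
Using ∫₀^∞ ρⁿ e^(−αρ) dρ = n!/αⁿ⁺¹, since the A² factors cancel between numerator and denominator, ⟨ρ⟩ = 5·a/2.
Putting a = 2.95 gives 7.375.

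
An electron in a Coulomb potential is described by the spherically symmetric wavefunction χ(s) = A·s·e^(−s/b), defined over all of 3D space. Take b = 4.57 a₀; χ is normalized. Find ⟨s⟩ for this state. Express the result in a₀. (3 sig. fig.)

⟨s⟩ = ∫ s |χ|² 4πs² ds over the full domain.
Recall ∫₀^∞ s^m e^(−s/β) ds = m!·β^(m+1), since the A² factors cancel between numerator and denominator, ⟨s⟩ = 5·b/2.
With b = 4.57, ⟨s⟩ = 11.43.

⟨s⟩ ≈ 11.4 a₀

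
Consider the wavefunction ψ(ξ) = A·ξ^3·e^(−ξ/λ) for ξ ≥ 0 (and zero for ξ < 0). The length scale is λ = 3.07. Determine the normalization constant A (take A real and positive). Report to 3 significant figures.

A ≈ 0.00832

We need A² ∫|f|² dξ = 1, taking the integral from 0 to ∞.
∫|ψ|² dξ = A²·(45·λ^7/8).
Hence A² = 1/[45·λ^7/8].
With λ = 3.07: A² = 0.00006917 and A = 0.008317.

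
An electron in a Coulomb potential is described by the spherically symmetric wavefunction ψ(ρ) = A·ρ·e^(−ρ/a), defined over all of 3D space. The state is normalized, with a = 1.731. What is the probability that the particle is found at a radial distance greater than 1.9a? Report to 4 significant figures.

P ≈ 0.6678

Integrate the radial probability density 4πρ²|ψ|² over ρ > 1.9a.
The full normalization integral is A²·[3·π·a^5] = 1, fixing A².
Substituting u = ρ/a, A², 4π and the length scale all cancel in the ratio: P = ∫_{1.9}^{∞} u^4·e^(-2·u) du / ∫_{0}^{∞} u^4·e^(-2·u) du.
An antiderivative of u^4·e^(-2·u) is -(u^4/2 + u^3 + 3·u^2/2 + 3·u/2 + 3/4)·e^(-2·u); evaluating from 1.9 to ∞ gives ≈ 0.500883, while the full integral is 3/4.
This evaluates to P = 0.66784.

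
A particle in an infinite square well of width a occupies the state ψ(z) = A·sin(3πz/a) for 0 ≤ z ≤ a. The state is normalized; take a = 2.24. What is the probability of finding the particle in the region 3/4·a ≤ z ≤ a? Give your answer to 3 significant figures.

The probability is P = ∫ |ψ|² dz over [3/4·a, a].
With A² fixed by ∫|ψ|² = 1, i.e. A² = (a/2)^(−1), substitute and integrate.
Substituting u = z/a, A² and the length scale cancel in the ratio: P = ∫_{3/4}^{1} sin(3·π·u)^2 du / ∫_{0}^{1} sin(3·π·u)^2 du.
With ∫ sin(3·π·u)^2 du = u/2 - sin(6·π·u)/(12·π) + C, the region integral is 1/(12·π) + 1/8 and the full one is 1/2.
This works out to P = (2 + 3·π)/(12·π).

P ≈ 0.303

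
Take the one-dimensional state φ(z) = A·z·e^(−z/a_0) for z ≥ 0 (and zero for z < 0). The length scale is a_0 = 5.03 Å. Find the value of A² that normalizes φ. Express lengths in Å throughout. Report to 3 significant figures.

We need A² ∫|f|² dz = 1, taking the integral from 0 to ∞.
Recall ∫₀^∞ z^m e^(−z/β) dz = m!·β^(m+1), the integral (without the A² prefactor) comes out to a_0^3/4.
Setting this equal to 1 gives A² = 1/(a_0^3/4).
Substituting a_0 = 5.03 gives A² = 0.03143, so A = 0.1773.

A^2 ≈ 0.0314 Å^(-3)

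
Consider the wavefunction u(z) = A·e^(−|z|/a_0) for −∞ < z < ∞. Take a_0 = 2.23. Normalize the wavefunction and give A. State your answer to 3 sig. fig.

Require ∫ |u|² dz = 1 over the whole domain.
∫|u|² dz = A²·(a_0).
So A² = (a_0)^(−1).
With a_0 = 2.23: A² = 0.4484 and A = 0.6696.

A ≈ 0.670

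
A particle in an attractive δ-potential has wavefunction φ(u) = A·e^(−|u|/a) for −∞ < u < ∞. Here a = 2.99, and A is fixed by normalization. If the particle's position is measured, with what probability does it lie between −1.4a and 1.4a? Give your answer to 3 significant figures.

P ≈ 0.939

P = ∫_{−1.4a}^{1.4a} |φ(u)|² du.
Since A² = 1/(a), this is the region integral divided by the full normalization integral.
Both integrals are even about u = 0, so only the u ≥ 0 halves are needed (the factors of 2 cancel). In terms of t = u/a (A² and the length scale cancel between numerator and denominator), P = [∫_{0}^{1.4} e^(-2·t) dt] / [∫_{0}^{∞} e^(-2·t) dt].
With ∫ e^(-2·t) dt = -e^(-2·t)/2 + C, the region integral is 1/2 - e^(-14/5)/2 and the full one is 1/2.
Taking the ratio, P = 0.9392.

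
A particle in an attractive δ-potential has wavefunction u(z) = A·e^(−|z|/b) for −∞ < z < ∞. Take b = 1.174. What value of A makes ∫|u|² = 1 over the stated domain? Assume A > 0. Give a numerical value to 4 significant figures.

Normalization requires ∫|u|² dz = 1, integrated from −∞ to ∞.
Recall ∫₀^∞ z^m e^(−z/β) dz = m!·β^(m+1), carrying out the integral gives A² · b.
Setting this equal to 1 gives A² = 1/(b).
Plugging in b = 1.174 yields A = 0.92292.

A ≈ 0.9229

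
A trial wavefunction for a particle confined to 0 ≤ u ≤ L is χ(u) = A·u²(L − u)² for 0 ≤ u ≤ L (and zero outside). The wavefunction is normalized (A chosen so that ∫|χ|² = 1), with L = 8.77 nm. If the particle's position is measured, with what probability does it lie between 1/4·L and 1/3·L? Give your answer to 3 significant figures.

|χ|² is the probability density, so P = ∫_{1/4·L}^{1/3·L} |χ|² du.
With A² fixed by ∫|χ|² = 1, i.e. A² = (L^9/630)^(−1), substitute and integrate.
Substituting t = u/L, A² and the length scale cancel in the ratio: P = ∫_{1/4}^{1/3} t^4·(1 - t)^4 dt / ∫_{0}^{1} t^4·(1 - t)^4 dt.
An antiderivative of t^4·(1 - t)^4 is t^5·(70·t^4 - 315·t^3 + 540·t^2 - 420·t + 126)/630; evaluating from 1/4 to 1/3 gives ≈ 0.00015225, while the full integral is 1/630.
Taking the ratio, P = 0.09592.

P ≈ 0.0959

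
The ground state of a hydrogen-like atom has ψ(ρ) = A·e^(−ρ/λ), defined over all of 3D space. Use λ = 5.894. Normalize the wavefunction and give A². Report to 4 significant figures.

A^2 ≈ 0.001555

We need A² ∫|f|² 4πρ² dρ = 1, taking the integral from 0 to ∞.
Carrying out the integral gives A² · π·λ^3.
So A² = (π·λ^3)^(−1).
Plugging in λ = 5.894 yields A = 0.039428.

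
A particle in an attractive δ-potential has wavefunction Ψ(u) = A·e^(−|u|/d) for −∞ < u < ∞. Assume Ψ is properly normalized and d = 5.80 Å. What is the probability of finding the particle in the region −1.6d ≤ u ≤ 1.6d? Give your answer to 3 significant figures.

P ≈ 0.959

|Ψ|² is the probability density, so P = ∫_{−1.6d}^{1.6d} |Ψ|² du.
The normalization integral ∫|Ψ|²du over the whole domain equals d·A², and A² cancels in the ratio.
Both integrals are even about u = 0, so only the u ≥ 0 halves are needed (the factors of 2 cancel). Substituting t = u/d, A² and the length scale cancel in the ratio: P = ∫_{0}^{1.6} e^(-2·t) dt / ∫_{0}^{∞} e^(-2·t) dt.
An antiderivative of e^(-2·t) is -e^(-2·t)/2; evaluating from 0 to 1.6 gives 1/2 - e^(-16/5)/2, while the full integral is 1/2.
The result is P = 0.9592.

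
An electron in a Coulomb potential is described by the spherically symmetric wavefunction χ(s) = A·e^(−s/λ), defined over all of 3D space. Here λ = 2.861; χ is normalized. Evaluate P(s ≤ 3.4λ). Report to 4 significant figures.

Integrate the radial probability density 4πs²|χ|² over s ≤ 3.4λ.
The full normalization integral is A²·[π·λ^3] = 1, fixing A².
Substituting u = s/λ, A², 4π and the length scale all cancel in the ratio: P = ∫_{0}^{3.4} u^2·e^(-2·u) du / ∫_{0}^{∞} u^2·e^(-2·u) du.
An antiderivative of u^2·e^(-2·u) is -(2·u^2 + 2·u + 1)·e^(-2·u)/4; evaluating from 0 to 3.4 gives 1/4 - 773·e^(-34/5)/100, while the full integral is 1/4.
This evaluates to P = 0.96556.

P ≈ 0.9656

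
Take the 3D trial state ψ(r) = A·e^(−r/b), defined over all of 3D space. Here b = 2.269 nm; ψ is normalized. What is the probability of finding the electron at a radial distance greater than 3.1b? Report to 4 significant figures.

Integrate the radial probability density 4πr²|ψ|² over r > 3.1b.
The full normalization integral is A²·[π·b^3] = 1, fixing A².
Substituting u = r/b, A², 4π and the length scale all cancel in the ratio: P = ∫_{3.1}^{∞} u^2·e^(-2·u) du / ∫_{0}^{∞} u^2·e^(-2·u) du.
With ∫ u^2·e^(-2·u) du = -(2·u^2 + 2·u + 1)·e^(-2·u)/4 + C, the region integral is 1321·e^(-31/5)/200 and the full one is 1/4.
This evaluates to P = 0.053618.

P ≈ 0.05362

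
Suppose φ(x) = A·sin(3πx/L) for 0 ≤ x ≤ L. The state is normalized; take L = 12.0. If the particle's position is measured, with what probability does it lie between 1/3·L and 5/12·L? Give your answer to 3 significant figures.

P ≈ 0.0303

P = ∫_{1/3·L}^{5/12·L} |φ(x)|² dx.
The normalization integral ∫|φ|²dx over the whole domain equals L/2·A², and A² cancels in the ratio.
Substituting u = x/L, A² and the length scale cancel in the ratio: P = ∫_{1/3}^{5/12} sin(3·π·u)^2 du / ∫_{0}^{1} sin(3·π·u)^2 du.
With ∫ sin(3·π·u)^2 du = u/2 - sin(6·π·u)/(12·π) + C, the region integral is 1/24 - 1/(12·π) and the full one is 1/2.
The result is P = (-2 + π)/(12·π).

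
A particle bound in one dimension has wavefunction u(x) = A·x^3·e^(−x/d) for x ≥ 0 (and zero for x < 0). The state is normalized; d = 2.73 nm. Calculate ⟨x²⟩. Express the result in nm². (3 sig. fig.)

The expectation value is the |u|²-weighted average of x^2: ∫ x^2|u|² dx.
Evaluating both integrals, ⟨x²⟩ = 14·d^2.
Putting d = 2.73 gives 104.3.

⟨x^2⟩ ≈ 104 nm^2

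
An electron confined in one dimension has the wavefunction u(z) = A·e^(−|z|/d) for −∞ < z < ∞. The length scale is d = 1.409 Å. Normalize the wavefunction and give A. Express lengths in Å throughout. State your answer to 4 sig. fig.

A ≈ 0.8425 Å^(-1/2)

We need A² ∫|f|² dz = 1, taking the integral from −∞ to ∞.
Using ∫₀^∞ zⁿ e^(−αz) dz = n!/αⁿ⁺¹, with u = A·e^(−|z|/d), the integral evaluates to A²·[d].
Hence A² = 1/[d].
Plugging in d = 1.409 yields A = 0.84245.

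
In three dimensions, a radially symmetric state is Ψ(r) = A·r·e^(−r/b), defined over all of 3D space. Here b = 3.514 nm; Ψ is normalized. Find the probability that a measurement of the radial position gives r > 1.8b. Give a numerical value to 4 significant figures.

P = ∫ |Ψ|² 4πr² dr over r > 1.8b.
Normalization gives A² = 1/(3·π·b^5).
Substituting u = r/b, A², 4π and the length scale all cancel in the ratio: P = ∫_{1.8}^{∞} u^4·e^(-2·u) du / ∫_{0}^{∞} u^4·e^(-2·u) du.
With ∫ u^4·e^(-2·u) du = -(u^4/2 + u^3 + 3·u^2/2 + 3·u/2 + 3/4)·e^(-2·u) + C, the region integral is ≈ 0.529829 and the full one is 3/4.
The region integral divided by the full integral gives P = 0.70644.

P ≈ 0.7064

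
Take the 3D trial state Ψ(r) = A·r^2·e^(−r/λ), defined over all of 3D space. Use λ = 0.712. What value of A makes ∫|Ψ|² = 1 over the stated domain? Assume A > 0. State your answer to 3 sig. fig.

The normalization condition is ∫|Ψ|² 4πr² dr = 1 from 0 to ∞.
Using ∫₀^∞ rⁿ e^(−αr) dr = n!/αⁿ⁺¹, with Ψ = A·r^2·e^(−r/λ), the integral evaluates to A²·[45·π·λ^7/2].
With λ = 0.712: A² = 0.1525 and A = 0.3905.

A ≈ 0.391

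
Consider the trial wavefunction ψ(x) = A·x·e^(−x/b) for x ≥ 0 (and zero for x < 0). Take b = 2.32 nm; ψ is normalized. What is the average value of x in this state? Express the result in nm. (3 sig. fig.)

By definition ⟨x⟩ = ∫ x |ψ(x)|² dx.
The ratio of the moment integral to the normalization integral gives ⟨x⟩ = 3·b/2.
Putting b = 2.32 gives 3.480.

⟨x⟩ ≈ 3.48 nm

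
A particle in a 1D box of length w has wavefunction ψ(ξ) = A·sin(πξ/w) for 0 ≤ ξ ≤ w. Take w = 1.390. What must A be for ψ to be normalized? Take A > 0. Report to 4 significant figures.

Require ∫ |ψ|² dξ = 1 over the whole domain.
Using sin²θ = (1 − cos 2θ)/2, with ψ = A·sin(πξ/w), the integral evaluates to A²·[w/2].
Plugging in w = 1.390 yields A = 1.1995.

A ≈ 1.200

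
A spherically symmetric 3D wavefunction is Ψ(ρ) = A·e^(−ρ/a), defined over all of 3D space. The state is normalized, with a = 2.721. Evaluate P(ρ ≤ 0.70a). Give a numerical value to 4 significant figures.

P ≈ 0.1665

With dV = 4πρ²dρ, the probability is ∫|Ψ|² dV over ρ ≤ 0.70a.
Normalization gives A² = 1/(π·a^3).
Substituting u = ρ/a, A², 4π and the length scale all cancel in the ratio: P = ∫_{0}^{0.70} u^2·e^(-2·u) du / ∫_{0}^{∞} u^2·e^(-2·u) du.
An antiderivative of u^2·e^(-2·u) is -(2·u^2 + 2·u + 1)·e^(-2·u)/4; evaluating from 0 to 0.70 gives 1/4 - 169·e^(-7/5)/200, while the full integral is 1/4.
The region integral divided by the full integral gives P = 0.16650.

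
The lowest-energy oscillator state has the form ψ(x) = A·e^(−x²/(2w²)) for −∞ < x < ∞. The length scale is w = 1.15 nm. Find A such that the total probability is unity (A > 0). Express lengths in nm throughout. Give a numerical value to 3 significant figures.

The normalization condition is ∫|ψ|² dx = 1 from −∞ to ∞.
Using the Gaussian integral ∫_{−∞}^{∞} e^(−αx²) dx = √(π/α), with ψ = A·e^(−x²/(2w²)), the integral evaluates to A²·[√(π)·w].
With w = 1.15: A² = 0.4906 and A = 0.7004.

A ≈ 0.700 nm^(-1/2)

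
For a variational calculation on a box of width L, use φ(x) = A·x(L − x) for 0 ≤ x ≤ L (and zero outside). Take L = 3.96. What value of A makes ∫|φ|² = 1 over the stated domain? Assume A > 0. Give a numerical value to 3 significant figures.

A ≈ 0.176

Normalization requires ∫|φ|² dx = 1, integrated from 0 to L.
Expanding the polynomial and integrating term by term, with φ = A·x(L − x), the integral evaluates to A²·[L^5/30].
Hence A² = 1/[L^5/30].
Plugging in L = 3.96 yields A = 0.1755.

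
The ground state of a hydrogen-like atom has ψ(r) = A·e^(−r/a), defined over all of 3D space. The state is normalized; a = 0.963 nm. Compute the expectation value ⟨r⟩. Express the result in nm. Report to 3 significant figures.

⟨r⟩ ≈ 1.44 nm

⟨r⟩ = ∫ r |ψ|² 4πr² dr over the full domain.
Evaluating both integrals, ⟨r⟩ = 3·a/2.
Putting a = 0.963 gives 1.445.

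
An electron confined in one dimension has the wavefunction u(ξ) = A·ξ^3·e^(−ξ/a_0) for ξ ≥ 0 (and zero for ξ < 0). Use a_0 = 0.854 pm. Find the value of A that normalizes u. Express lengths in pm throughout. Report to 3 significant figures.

The normalization condition is ∫|u|² dξ = 1 from 0 to ∞.
∫|u|² dξ = A²·(45·a_0^7/8).
Substituting a_0 = 0.854 gives A² = 0.5366, so A = 0.7325.

A ≈ 0.733 pm^(-7/2)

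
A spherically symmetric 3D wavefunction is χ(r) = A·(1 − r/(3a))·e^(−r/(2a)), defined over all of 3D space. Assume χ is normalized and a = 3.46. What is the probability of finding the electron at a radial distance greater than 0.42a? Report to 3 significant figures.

Integrate the radial probability density 4πr²|χ|² over r > 0.42a.
A² is fixed by ∫₀^∞ 4πr²|χ|² dr = 1, i.e. A² = (8·π·a^3/3)^(−1).
In terms of u = r/a (A², 4π and the length scale all cancel between numerator and denominator), P = [∫_{0.42}^{∞} u^2·(1 - u/3)^2·e^(-u) du] / [∫_{0}^{∞} u^2·(1 - u/3)^2·e^(-u) du].
An antiderivative of u^2·(1 - u/3)^2·e^(-u) is (-u^4 + 2·u^3 - 3·u^2 - 6·u - 6)·e^(-u)/9; evaluating from 0.42 to ∞ gives ≈ 0.65209, while the full integral is 2/3.
Taking the ratio yields P = 0.9781.

P ≈ 0.978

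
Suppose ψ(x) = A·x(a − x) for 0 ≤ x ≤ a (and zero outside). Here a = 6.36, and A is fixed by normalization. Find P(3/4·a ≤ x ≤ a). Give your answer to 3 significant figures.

P ≈ 0.104

The probability is P = ∫ |ψ|² dx over [3/4·a, a].
With A² fixed by ∫|ψ|² = 1, i.e. A² = (a^5/30)^(−1), substitute and integrate.
Let u = x/a; then A² and the length scale cancel, so P = ∫_{3/4}^{1} u^2·(1 - u)^2 du ÷ ∫_{0}^{1} u^2·(1 - u)^2 du.
Using ∫ u^2·(1 - u)^2 du = u^3·(6·u^2 - 15·u + 10)/30, the numerator is ≈ 0.0034505 and the denominator is 1/30.
The result is P = 53/512.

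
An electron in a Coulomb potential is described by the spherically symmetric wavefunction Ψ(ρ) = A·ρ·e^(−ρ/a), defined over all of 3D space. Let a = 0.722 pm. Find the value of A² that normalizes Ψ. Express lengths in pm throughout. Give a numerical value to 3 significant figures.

A^2 ≈ 0.541 pm^(-5)

The normalization condition is ∫|Ψ|² 4πρ² dρ = 1 from 0 to ∞.
In 3D with spherical symmetry the volume element is 4πρ² dρ.
With ∫₀^∞ ρ^4 e^(−αρ) dρ = 4!/α^5, ∫|Ψ|² 4πρ² dρ = A²·(3·π·a^5).
Setting this equal to 1 gives A² = 1/(3·π·a^5).
With a = 0.722: A² = 0.5408 and A = 0.7354.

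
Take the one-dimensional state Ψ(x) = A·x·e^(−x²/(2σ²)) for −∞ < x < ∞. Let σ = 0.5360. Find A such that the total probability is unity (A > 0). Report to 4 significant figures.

We need A² ∫|f|² dx = 1, taking the integral from −∞ to ∞.
Differentiating ∫e^(−αx²) dx = √(π/α) under α to get the higher moments, carrying out the integral gives A² · √(π)·σ^3/2.
Hence A² = 1/[√(π)·σ^3/2].
With σ = 0.5360: A² = 7.3276 and A = 2.7070.

A ≈ 2.707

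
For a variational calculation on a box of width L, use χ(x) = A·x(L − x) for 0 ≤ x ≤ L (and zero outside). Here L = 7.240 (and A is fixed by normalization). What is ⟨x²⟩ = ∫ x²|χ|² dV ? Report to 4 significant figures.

⟨x^2⟩ ≈ 14.98

The expectation value is the |χ|²-weighted average of x^2: ∫ x^2|χ|² dx.
Expanding the polynomial and integrating term by term, evaluating both integrals, ⟨x²⟩ = 2·L^2/7.
With L = 7.240, ⟨x^2⟩ = 14.976.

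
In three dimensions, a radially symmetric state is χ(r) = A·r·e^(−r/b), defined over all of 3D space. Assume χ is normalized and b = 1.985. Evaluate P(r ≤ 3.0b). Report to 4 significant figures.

P ≈ 0.7149

P = ∫ |χ|² 4πr² dr over r ≤ 3.0b.
The full normalization integral is A²·[3·π·b^5] = 1, fixing A².
Substituting u = r/b, A², 4π and the length scale all cancel in the ratio: P = ∫_{0}^{3.0} u^4·e^(-2·u) du / ∫_{0}^{∞} u^4·e^(-2·u) du.
An antiderivative of u^4·e^(-2·u) is -(u^4/2 + u^3 + 3·u^2/2 + 3·u/2 + 3/4)·e^(-2·u); evaluating from 0 to 3.0 gives 3/4 - 345·e^(-6)/4, while the full integral is 3/4.
This evaluates to P = 0.71494.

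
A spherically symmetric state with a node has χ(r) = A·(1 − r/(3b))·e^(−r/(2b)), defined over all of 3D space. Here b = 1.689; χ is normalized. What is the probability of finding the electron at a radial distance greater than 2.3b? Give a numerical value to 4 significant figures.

P ≈ 0.6570

Integrate the radial probability density 4πr²|χ|² over r > 2.3b.
Normalization gives A² = 1/(8·π·b^3/3).
Let u = r/b; then A², 4π and the length scale all cancel, so P = ∫_{2.3}^{∞} u^2·(1 - u/3)^2·e^(-u) du ÷ ∫_{0}^{∞} u^2·(1 - u/3)^2·e^(-u) du.
Using ∫ u^2·(1 - u/3)^2·e^(-u) du = (-u^4 + 2·u^3 - 3·u^2 - 6·u - 6)·e^(-u)/9, the numerator is ≈ 0.438021 and the denominator is 2/3.
The region integral divided by the full integral gives P = 0.65703.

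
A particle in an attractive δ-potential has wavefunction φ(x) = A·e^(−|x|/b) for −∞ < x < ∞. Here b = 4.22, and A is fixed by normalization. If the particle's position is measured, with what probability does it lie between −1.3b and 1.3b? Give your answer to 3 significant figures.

P ≈ 0.926

P = ∫_{−1.3b}^{1.3b} |φ(x)|² dx.
Since A² = 1/(b), this is the region integral divided by the full normalization integral.
By symmetry take twice the x ≥ 0 contribution in numerator and denominator; the 2's cancel. Substituting u = x/b, A² and the length scale cancel in the ratio: P = ∫_{0}^{1.3} e^(-2·u) du / ∫_{0}^{∞} e^(-2·u) du.
With ∫ e^(-2·u) du = -e^(-2·u)/2 + C, the region integral is 1/2 - e^(-13/5)/2 and the full one is 1/2.
The result is P = 0.9257.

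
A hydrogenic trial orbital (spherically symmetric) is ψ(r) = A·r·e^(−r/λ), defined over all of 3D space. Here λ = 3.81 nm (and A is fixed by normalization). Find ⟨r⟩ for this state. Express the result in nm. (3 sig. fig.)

⟨r⟩ ≈ 9.53 nm

The expectation value is the |ψ|²-weighted average of r: ∫ r|ψ|² 4πr² dr.
Recall ∫₀^∞ r^m e^(−r/β) dr = m!·β^(m+1), since the A² factors cancel between numerator and denominator, ⟨r⟩ = 5·λ/2.
With λ = 3.81, ⟨r⟩ = 9.525.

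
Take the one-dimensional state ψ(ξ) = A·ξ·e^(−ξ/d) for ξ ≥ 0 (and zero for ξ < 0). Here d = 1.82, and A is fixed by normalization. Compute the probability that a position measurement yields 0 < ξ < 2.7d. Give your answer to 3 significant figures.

P ≈ 0.905

|ψ|² is the probability density, so P = ∫_{0}^{2.7d} |ψ|² dξ.
The normalization integral ∫|ψ|²dξ over the whole domain equals d^3/4·A², and A² cancels in the ratio.
In terms of u = ξ/d (A² and the length scale cancel between numerator and denominator), P = [∫_{0}^{2.7} u^2·e^(-2·u) du] / [∫_{0}^{∞} u^2·e^(-2·u) du].
With ∫ u^2·e^(-2·u) du = -(2·u^2 + 2·u + 1)·e^(-2·u)/4 + C, the region integral is 1/4 - 1049·e^(-27/5)/200 and the full one is 1/4.
The result is P = 0.9052.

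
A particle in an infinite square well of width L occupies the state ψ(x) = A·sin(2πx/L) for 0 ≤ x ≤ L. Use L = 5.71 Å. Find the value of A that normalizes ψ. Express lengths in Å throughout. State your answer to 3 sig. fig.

A ≈ 0.592 Å^(-1/2)

We need A² ∫|f|² dx = 1, taking the integral from 0 to L.
With ∫₀^L sin²(nπx/L) dx = L/2, ∫|ψ|² dx = A²·(L/2).
Hence A² = 1/[L/2].
Plugging in L = 5.71 yields A = 0.5918.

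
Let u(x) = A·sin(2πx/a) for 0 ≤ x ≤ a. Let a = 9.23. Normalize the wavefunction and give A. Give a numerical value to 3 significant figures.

A ≈ 0.465

We need A² ∫|f|² dx = 1, taking the integral from 0 to a.
The integral (without the A² prefactor) comes out to a/2.
Setting this equal to 1 gives A² = 1/(a/2).
With a = 9.23: A² = 0.2167 and A = 0.4655.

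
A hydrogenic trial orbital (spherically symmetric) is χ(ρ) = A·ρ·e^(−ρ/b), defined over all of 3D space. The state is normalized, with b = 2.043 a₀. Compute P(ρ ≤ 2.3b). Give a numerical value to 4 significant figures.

With dV = 4πρ²dρ, the probability is ∫|χ|² dV over ρ ≤ 2.3b.
A² is fixed by ∫₀^∞ 4πρ²|χ|² dρ = 1, i.e. A² = (3·π·b^5)^(−1).
Let u = ρ/b; then A², 4π and the length scale all cancel, so P = ∫_{0}^{2.3} u^4·e^(-2·u) du ÷ ∫_{0}^{∞} u^4·e^(-2·u) du.
Using ∫ u^4·e^(-2·u) du = -(u^4/2 + u^3 + 3·u^2/2 + 3·u/2 + 3/4)·e^(-2·u), the numerator is ≈ 0.365074 and the denominator is 3/4.
The region integral divided by the full integral gives P = 0.48677.

P ≈ 0.4868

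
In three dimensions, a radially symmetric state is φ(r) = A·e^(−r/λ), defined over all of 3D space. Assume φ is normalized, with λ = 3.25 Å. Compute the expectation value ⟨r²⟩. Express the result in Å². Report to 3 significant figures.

The expectation value is the |φ|²-weighted average of r^2: ∫ r^2|φ|² 4πr² dr.
Evaluating both integrals, ⟨r²⟩ = 3·λ^2.
Putting λ = 3.25 gives 31.69.

⟨r^2⟩ ≈ 31.7 Å^2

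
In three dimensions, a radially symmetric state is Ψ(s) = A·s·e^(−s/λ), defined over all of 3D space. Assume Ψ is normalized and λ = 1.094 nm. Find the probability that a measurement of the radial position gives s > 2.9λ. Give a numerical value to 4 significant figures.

Integrate the radial probability density 4πs²|Ψ|² over s > 2.9λ.
A² is fixed by ∫₀^∞ 4πs²|Ψ|² ds = 1, i.e. A² = (3·π·λ^5)^(−1).
Let u = s/λ; then A², 4π and the length scale all cancel, so P = ∫_{2.9}^{∞} u^4·e^(-2·u) du ÷ ∫_{0}^{∞} u^4·e^(-2·u) du.
An antiderivative of u^4·e^(-2·u) is -(u^4/2 + u^3 + 3·u^2/2 + 3·u/2 + 3/4)·e^(-2·u); evaluating from 2.9 to ∞ gives ≈ 0.234539, while the full integral is 3/4.
The region integral divided by the full integral gives P = 0.31272.

P ≈ 0.3127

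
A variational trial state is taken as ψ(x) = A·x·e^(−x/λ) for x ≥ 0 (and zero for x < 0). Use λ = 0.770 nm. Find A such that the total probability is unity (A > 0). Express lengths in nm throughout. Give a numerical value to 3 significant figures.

We need A² ∫|f|² dx = 1, taking the integral from 0 to ∞.
The integral (without the A² prefactor) comes out to λ^3/4.
Plugging in λ = 0.770 yields A = 2.960.

A ≈ 2.96 nm^(-3/2)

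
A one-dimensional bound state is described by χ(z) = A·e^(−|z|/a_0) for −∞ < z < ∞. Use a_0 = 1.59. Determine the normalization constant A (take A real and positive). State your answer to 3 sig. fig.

Normalization requires ∫|χ|² dz = 1, integrated from −∞ to ∞.
With ∫₀^∞ z^0 e^(−αz) dz = 0!/α^1, carrying out the integral gives A² · a_0.
So A² = (a_0)^(−1).
With a_0 = 1.59: A² = 0.6289 and A = 0.7931.

A ≈ 0.793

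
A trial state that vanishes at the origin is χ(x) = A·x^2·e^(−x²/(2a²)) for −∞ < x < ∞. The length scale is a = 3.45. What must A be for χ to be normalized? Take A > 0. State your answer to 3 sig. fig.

Normalization requires ∫|χ|² dx = 1, integrated from −∞ to ∞.
Using the Gaussian integral ∫_{−∞}^{∞} e^(−αx²) dx = √(π/α), the integral (without the A² prefactor) comes out to 3·√(π)·a^5/4.
Hence A² = 1/[3·√(π)·a^5/4].
Plugging in a = 3.45 yields A = 0.03923.

A ≈ 0.0392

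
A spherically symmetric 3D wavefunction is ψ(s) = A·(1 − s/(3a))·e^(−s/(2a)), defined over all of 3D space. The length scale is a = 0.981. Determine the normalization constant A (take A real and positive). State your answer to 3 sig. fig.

Normalization requires ∫|ψ|² 4πs² ds = 1, integrated from 0 to ∞.
Carrying out the integral gives A² · 8·π·a^3/3.
So A² = (8·π·a^3/3)^(−1).
Substituting a = 0.981 gives A² = 0.1264, so A = 0.3556.

A ≈ 0.356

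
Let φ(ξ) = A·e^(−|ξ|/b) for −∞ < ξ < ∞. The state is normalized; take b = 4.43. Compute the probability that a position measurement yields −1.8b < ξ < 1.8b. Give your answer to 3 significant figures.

P ≈ 0.973

The probability is P = ∫ |φ|² dξ over [−1.8b, 1.8b].
The normalization integral ∫|φ|²dξ over the whole domain equals b·A², and A² cancels in the ratio.
By symmetry take twice the ξ ≥ 0 contribution in numerator and denominator; the 2's cancel. Substituting u = ξ/b, A² and the length scale cancel in the ratio: P = ∫_{0}^{1.8} e^(-2·u) du / ∫_{0}^{∞} e^(-2·u) du.
With ∫ e^(-2·u) du = -e^(-2·u)/2 + C, the region integral is 1/2 - e^(-18/5)/2 and the full one is 1/2.
Taking the ratio, P = 0.9727.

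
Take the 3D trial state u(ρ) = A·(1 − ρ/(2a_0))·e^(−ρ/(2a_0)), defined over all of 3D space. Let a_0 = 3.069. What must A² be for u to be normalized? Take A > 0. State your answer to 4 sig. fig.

Require ∫ |u|² 4πρ² dρ = 1 over the whole domain.
(Spherical symmetry: dV = 4πρ² dρ.)
Recall ∫₀^∞ ρ^m e^(−ρ/β) dρ = m!·β^(m+1), the integral (without the A² prefactor) comes out to 8·π·a_0^3.
Hence A² = 1/[8·π·a_0^3].
Plugging in a_0 = 3.069 yields A = 0.037101.

A^2 ≈ 0.001376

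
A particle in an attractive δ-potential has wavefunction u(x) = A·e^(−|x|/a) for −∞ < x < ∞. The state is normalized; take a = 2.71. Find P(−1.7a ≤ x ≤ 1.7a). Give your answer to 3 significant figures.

The probability is P = ∫ |u|² dx over [−1.7a, 1.7a].
Since A² = 1/(a), this is the region integral divided by the full normalization integral.
Both integrals are even about x = 0, so only the x ≥ 0 halves are needed (the factors of 2 cancel). Let t = x/a; then A² and the length scale cancel, so P = ∫_{0}^{1.7} e^(-2·t) dt ÷ ∫_{0}^{∞} e^(-2·t) dt.
Using ∫ e^(-2·t) dt = -e^(-2·t)/2, the numerator is 1/2 - e^(-17/5)/2 and the denominator is 1/2.
This works out to P = 0.9666.

P ≈ 0.967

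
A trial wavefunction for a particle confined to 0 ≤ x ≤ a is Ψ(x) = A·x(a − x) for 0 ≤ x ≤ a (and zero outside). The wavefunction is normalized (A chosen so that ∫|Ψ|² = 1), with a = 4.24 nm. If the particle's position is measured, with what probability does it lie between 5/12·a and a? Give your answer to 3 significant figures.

P = ∫_{5/12·a}^{a} |Ψ(x)|² dx.
Since A² = 1/(a^5/30), this is the region integral divided by the full normalization integral.
In terms of u = x/a (A² and the length scale cancel between numerator and denominator), P = [∫_{5/12}^{1} u^2·(1 - u)^2 du] / [∫_{0}^{1} u^2·(1 - u)^2 du].
Using ∫ u^2·(1 - u)^2 du = u^3·(6·u^2 - 15·u + 10)/30, the numerator is ≈ 0.021779 and the denominator is 1/30.
This works out to P = 0.6534.

P ≈ 0.653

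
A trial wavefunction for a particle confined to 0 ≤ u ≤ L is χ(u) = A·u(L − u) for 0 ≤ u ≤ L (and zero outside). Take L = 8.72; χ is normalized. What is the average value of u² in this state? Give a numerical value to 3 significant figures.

The expectation value is the |χ|²-weighted average of u^2: ∫ u^2|χ|² du.
Evaluating both integrals, ⟨u²⟩ = 2·L^2/7.
Putting L = 8.72 gives 21.73.

⟨u^2⟩ ≈ 21.7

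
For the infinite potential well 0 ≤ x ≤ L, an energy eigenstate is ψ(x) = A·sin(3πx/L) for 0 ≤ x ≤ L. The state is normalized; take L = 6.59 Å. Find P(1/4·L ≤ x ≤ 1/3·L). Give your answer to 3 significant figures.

|ψ|² is the probability density, so P = ∫_{1/4·L}^{1/3·L} |ψ|² dx.
With A² fixed by ∫|ψ|² = 1, i.e. A² = (L/2)^(−1), substitute and integrate.
In terms of u = x/L (A² and the length scale cancel between numerator and denominator), P = [∫_{1/4}^{1/3} sin(3·π·u)^2 du] / [∫_{0}^{1} sin(3·π·u)^2 du].
Using ∫ sin(3·π·u)^2 du = u/2 - sin(6·π·u)/(12·π), the numerator is 1/24 - 1/(12·π) and the denominator is 1/2.
Taking the ratio, P = (-2 + π)/(12·π).

P ≈ 0.0303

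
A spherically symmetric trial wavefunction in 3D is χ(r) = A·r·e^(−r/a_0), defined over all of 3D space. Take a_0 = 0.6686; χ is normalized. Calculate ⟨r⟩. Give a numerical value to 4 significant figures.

⟨r⟩ ≈ 1.672

By definition ⟨r⟩ = ∫ r |χ(r)|² 4πr² dr.
Recall ∫₀^∞ r^m e^(−r/β) dr = m!·β^(m+1), evaluating both integrals, ⟨r⟩ = 5·a_0/2.
With a_0 = 0.6686, ⟨r⟩ = 1.6715.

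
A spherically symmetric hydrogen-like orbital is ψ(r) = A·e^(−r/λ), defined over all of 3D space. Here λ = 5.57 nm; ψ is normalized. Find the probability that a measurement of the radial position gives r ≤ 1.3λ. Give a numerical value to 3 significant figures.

P ≈ 0.482

P = ∫ |ψ|² 4πr² dr over r ≤ 1.3λ.
The full normalization integral is A²·[π·λ^3] = 1, fixing A².
Substituting u = r/λ, A², 4π and the length scale all cancel in the ratio: P = ∫_{0}^{1.3} u^2·e^(-2·u) du / ∫_{0}^{∞} u^2·e^(-2·u) du.
An antiderivative of u^2·e^(-2·u) is -(2·u^2 + 2·u + 1)·e^(-2·u)/4; evaluating from 0 to 1.3 gives 1/4 - 349·e^(-13/5)/200, while the full integral is 1/4.
This evaluates to P = 0.4816.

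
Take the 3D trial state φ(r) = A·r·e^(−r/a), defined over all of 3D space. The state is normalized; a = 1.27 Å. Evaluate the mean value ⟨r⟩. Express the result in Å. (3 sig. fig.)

⟨r⟩ = ∫ r |φ|² 4πr² dr over the full domain.
Using ∫₀^∞ rⁿ e^(−αr) dr = n!/αⁿ⁺¹, since the A² factors cancel between numerator and denominator, ⟨r⟩ = 5·a/2.
With a = 1.27, ⟨r⟩ = 3.175.

⟨r⟩ ≈ 3.18 Å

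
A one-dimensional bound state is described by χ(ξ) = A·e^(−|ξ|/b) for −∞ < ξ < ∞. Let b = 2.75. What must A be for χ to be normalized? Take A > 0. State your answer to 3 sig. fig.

A ≈ 0.603

The normalization condition is ∫|χ|² dξ = 1 from −∞ to ∞.
∫|χ|² dξ = A²·(b).
With b = 2.75: A² = 0.3636 and A = 0.6030.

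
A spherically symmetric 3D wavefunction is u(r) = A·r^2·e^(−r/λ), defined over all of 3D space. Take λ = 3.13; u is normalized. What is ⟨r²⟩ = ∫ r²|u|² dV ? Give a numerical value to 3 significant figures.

By definition ⟨r²⟩ = ∫ r^2 |u(r)|² 4πr² dr.
Recall ∫₀^∞ r^m e^(−r/β) dr = m!·β^(m+1), since the A² factors cancel between numerator and denominator, ⟨r²⟩ = 14·λ^2.
With λ = 3.13, ⟨r^2⟩ = 137.2.

⟨r^2⟩ ≈ 137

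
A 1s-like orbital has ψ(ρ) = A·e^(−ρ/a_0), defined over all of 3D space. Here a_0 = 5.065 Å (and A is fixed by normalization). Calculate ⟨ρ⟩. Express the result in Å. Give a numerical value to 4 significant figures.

The expectation value is the |ψ|²-weighted average of ρ: ∫ ρ|ψ|² 4πρ² dρ.
Using ∫₀^∞ ρⁿ e^(−αρ) dρ = n!/αⁿ⁺¹, evaluating both integrals, ⟨ρ⟩ = 3·a_0/2.
With a_0 = 5.065, ⟨ρ⟩ = 7.5975.

⟨ρ⟩ ≈ 7.598 Å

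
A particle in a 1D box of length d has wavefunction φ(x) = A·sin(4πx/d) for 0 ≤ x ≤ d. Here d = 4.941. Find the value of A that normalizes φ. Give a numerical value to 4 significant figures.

A ≈ 0.6362

We need A² ∫|f|² dx = 1, taking the integral from 0 to d.
Carrying out the integral gives A² · d/2.
Substituting d = 4.941 gives A² = 0.40478, so A = 0.63622.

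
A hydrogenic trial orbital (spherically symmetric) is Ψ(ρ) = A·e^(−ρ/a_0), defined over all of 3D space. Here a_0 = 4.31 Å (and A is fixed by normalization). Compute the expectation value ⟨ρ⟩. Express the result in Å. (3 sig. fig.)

⟨ρ⟩ ≈ 6.47 Å

⟨ρ⟩ = ∫ ρ |Ψ|² 4πρ² dρ over the full domain.
Using ∫₀^∞ ρⁿ e^(−αρ) dρ = n!/αⁿ⁺¹, evaluating both integrals, ⟨ρ⟩ = 3·a_0/2.
Putting a_0 = 4.31 gives 6.465.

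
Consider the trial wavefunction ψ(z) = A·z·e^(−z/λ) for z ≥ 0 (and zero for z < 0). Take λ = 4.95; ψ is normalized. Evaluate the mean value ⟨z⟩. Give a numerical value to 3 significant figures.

The expectation value is the |ψ|²-weighted average of z: ∫ z|ψ|² dz.
Recall ∫₀^∞ z^m e^(−z/β) dz = m!·β^(m+1), since the A² factors cancel between numerator and denominator, ⟨z⟩ = 3·λ/2.
With λ = 4.95, ⟨z⟩ = 7.425.

⟨z⟩ ≈ 7.43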